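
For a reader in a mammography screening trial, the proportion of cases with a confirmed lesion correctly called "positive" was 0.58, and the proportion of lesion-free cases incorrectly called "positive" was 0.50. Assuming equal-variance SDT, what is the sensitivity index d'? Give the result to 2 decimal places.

Φ⁻¹(H) = 0.2019
Φ⁻¹(FA) = 0.0000
d' = z(H) − z(FA) = 0.2019 − 0.0000 = 0.2019

d' = 0.20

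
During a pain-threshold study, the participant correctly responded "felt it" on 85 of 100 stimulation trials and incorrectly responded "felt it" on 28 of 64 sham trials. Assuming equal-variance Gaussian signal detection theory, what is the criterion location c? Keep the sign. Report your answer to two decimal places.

c = -0.44

H = 85/100 = 0.8500
FA = 28/64 = 0.4375
z(H) = 1.0364
z(FA) = -0.1573
c = −½·[z(H) + z(FA)] = −0.5 × (1.0364 + (-0.1573)) = -0.43955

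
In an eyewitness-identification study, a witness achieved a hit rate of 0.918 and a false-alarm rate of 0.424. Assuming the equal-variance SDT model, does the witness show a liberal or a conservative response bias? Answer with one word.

z(H) = 1.392, z(FA) = -0.192
c = −½·(z(H) + z(FA)) = -0.600
c < 0 → liberal criterion (biased toward responding “yes”).

liberal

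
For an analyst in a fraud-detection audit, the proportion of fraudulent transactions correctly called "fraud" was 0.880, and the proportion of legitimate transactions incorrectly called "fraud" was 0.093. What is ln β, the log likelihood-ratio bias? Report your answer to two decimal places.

Φ⁻¹(0.880) = 1.175, Φ⁻¹(0.093) = -1.323
ln β = −½·[z(H)² − z(FA)²] = −0.5 × (1.381 − 1.750) = 0.1845

ln β = 0.18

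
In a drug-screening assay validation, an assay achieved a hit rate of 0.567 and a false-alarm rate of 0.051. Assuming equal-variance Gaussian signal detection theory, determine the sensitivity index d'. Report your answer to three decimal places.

d' = 1.804

z(H) = 0.1687
z(FA) = -1.6352
d' = z(H) − z(FA) = 0.1687 − (-1.6352) = 1.8039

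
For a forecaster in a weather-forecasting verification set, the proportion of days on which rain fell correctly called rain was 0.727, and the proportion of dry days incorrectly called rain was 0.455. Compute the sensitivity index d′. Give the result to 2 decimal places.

d′ = 0.72

z(H) = 0.6038
z(FA) = -0.1130
d' = z(H) − z(FA) = 0.6038 − (-0.1130) = 0.7168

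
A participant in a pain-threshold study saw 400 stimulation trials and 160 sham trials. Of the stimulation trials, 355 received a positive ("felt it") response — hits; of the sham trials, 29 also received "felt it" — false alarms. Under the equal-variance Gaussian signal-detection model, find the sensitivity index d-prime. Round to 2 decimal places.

H = 355/400 = 0.8875
FA = 29/160 = 0.1812
z(H) = z(0.8875) = 1.213
z(FA) = z(0.1812) = -0.911
d' = z(H) − z(FA) = 1.213 − (-0.911) = 2.124

d-prime = 2.12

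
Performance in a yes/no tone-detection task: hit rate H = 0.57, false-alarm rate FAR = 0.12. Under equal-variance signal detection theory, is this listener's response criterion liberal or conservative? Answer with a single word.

z(H) = 0.176, z(FA) = -1.175
c = −½·(z(H) + z(FA)) = 0.4995
c > 0 → conservative criterion (biased toward responding “no”).

conservative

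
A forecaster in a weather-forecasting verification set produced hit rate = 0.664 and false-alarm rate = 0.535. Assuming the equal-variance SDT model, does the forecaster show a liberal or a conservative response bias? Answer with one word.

liberal

z(H) = 0.423, z(FA) = 0.088
c = −½·(z(H) + z(FA)) = -0.2555
c < 0 → liberal criterion (biased toward responding “yes”).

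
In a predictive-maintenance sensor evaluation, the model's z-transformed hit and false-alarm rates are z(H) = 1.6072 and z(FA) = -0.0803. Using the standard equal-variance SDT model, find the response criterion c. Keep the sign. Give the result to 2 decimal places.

c = -0.76

c = −½·[z(H) + z(FA)] = −½·(1.6072 + (-0.0803)) = -0.76345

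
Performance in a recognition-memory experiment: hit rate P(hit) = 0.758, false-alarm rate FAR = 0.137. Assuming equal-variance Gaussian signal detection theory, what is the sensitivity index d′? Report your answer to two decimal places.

Φ⁻¹(H) = 0.6999
Φ⁻¹(FA) = -1.0939
d' = z(H) − z(FA) = 0.6999 − (-1.0939) = 1.7938

d′ = 1.79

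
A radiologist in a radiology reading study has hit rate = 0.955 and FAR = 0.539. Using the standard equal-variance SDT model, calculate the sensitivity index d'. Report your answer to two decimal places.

d' = 1.60

z(0.955) = 1.6954, z(0.539) = 0.0979
d' = z(H) − z(FA) = 1.6954 − 0.0979 = 1.5975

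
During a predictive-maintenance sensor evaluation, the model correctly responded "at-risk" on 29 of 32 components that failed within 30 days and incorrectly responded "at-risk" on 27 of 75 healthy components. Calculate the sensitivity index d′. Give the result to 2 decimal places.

d′ = 1.68

H = 29/32 = 0.9062
FA = 27/75 = 0.3600
z(H) = z(0.9062) = 1.3177
z(FA) = z(0.3600) = -0.3585
d' = z(H) − z(FA) = 1.3177 − (-0.3585) = 1.6762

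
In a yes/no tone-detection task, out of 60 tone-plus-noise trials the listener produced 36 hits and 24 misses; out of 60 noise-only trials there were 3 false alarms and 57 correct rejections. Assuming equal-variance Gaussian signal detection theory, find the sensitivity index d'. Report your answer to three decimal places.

d' = 1.898

H = 36/60 = 0.6000
FA = 3/60 = 0.0500
z(H) = 0.2533
z(FA) = -1.6449
d' = z(H) − z(FA) = 0.2533 − (-1.6449) = 1.8982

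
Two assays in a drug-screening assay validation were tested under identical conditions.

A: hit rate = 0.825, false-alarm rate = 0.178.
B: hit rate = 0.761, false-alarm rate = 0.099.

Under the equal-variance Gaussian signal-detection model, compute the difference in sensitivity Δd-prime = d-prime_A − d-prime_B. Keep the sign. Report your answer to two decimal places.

Δd-prime = -0.14

A: z(0.825) = 0.935, z(0.178) = -0.923, d' = 1.858
B: z(0.761) = 0.710, z(0.099) = -1.287, d' = 1.997
Δd' = d'_A − d'_B = 1.858 − 1.997 = -0.139
B has the higher sensitivity.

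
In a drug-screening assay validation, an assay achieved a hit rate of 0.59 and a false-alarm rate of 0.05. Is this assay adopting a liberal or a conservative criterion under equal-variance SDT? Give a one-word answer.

conservative

z(H) = 0.228, z(FA) = -1.645
c = −½·(z(H) + z(FA)) = 0.7085
c > 0 → conservative criterion (biased toward responding “no”).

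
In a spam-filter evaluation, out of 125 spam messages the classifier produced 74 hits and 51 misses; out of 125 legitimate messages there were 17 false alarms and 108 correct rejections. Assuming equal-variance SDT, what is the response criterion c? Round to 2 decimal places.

H = 74/125 = 0.5920
FA = 17/125 = 0.1360
z(0.5920) = 0.2327, z(0.1360) = -1.0985
c = −½·[z(H) + z(FA)] = −0.5 × (0.2327 + (-1.0985)) = 0.4329
c > 0: the classifier has a conservative response bias.

c = 0.43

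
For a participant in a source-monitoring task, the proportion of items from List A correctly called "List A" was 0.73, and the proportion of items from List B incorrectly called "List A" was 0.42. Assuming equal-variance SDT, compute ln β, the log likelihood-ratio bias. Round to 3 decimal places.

z(H) = z(0.73) = 0.6128
z(FA) = z(0.42) = -0.2019
ln β = −½·[z(H)² − z(FA)²] = −0.5 × (0.3755 − 0.0408) = -0.16735

ln β = -0.167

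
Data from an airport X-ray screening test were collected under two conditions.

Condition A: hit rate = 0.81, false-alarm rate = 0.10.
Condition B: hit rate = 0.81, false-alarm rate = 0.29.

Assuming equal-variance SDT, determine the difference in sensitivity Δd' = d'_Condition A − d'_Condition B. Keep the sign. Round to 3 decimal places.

Δd' = 0.728

Condition A: z(0.81) = 0.8779, z(0.10) = -1.2816, d' = 2.1595
Condition B: z(0.81) = 0.8779, z(0.29) = -0.5534, d' = 1.4313
Δd' = d'_Condition A − d'_Condition B = 2.1595 − 1.4313 = 0.7282
Condition A has the higher sensitivity.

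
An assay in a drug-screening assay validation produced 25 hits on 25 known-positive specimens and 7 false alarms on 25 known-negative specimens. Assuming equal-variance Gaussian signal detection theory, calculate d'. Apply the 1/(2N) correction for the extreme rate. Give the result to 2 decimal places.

The hit rate is 25/25 = 1, so apply the 1/(2N) correction: H → 1 − 1/(2·25) = 0.98000.
z(H) = z(0.98000) = 2.054
z(FA) = z(0.28000) = -0.583
d' = 2.054 − (-0.583) = 2.637

d' = 2.64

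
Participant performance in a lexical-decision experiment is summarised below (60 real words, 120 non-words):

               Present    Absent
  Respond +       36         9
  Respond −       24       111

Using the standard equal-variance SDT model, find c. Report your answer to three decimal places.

H = 36/60 = 0.6000
FA = 9/120 = 0.0750
Φ⁻¹(0.6000) = 0.2533, Φ⁻¹(0.0750) = -1.4395
c = −½·[z(H) + z(FA)] = −0.5 × (0.2533 + (-1.4395)) = 0.5931

c = 0.593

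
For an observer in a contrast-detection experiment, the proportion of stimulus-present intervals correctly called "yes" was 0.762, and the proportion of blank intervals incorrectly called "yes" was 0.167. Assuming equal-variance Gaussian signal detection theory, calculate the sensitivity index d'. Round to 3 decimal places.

z(H) = z(0.762) = 0.7128
z(FA) = z(0.167) = -0.9661
d' = z(H) − z(FA) = 0.7128 − (-0.9661) = 1.6789

d' = 1.679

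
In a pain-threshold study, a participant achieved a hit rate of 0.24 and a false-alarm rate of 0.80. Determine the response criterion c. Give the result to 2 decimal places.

z(H) = z(0.24) = -0.706
z(FA) = z(0.80) = 0.842
c = −½·[z(H) + z(FA)] = −0.5 × (-0.706 + 0.842) = -0.068

c = -0.07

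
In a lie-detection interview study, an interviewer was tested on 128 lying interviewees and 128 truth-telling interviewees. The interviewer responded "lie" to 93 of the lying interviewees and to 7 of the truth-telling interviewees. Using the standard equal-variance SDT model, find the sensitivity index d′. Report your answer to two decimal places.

H = 93/128 = 0.7266
FA = 7/128 = 0.0547
z(H) = z(0.7266) = 0.6026
z(FA) = z(0.0547) = -1.6009
d' = z(H) − z(FA) = 0.6026 − (-1.6009) = 2.2035

d′ = 2.20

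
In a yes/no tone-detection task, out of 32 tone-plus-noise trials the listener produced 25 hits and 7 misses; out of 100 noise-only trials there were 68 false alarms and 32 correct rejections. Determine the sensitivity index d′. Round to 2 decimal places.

H = 25/32 = 0.7812
FA = 68/100 = 0.6800
z(H) = 0.776
z(FA) = 0.468
d' = z(H) − z(FA) = 0.776 − 0.468 = 0.308

d′ = 0.31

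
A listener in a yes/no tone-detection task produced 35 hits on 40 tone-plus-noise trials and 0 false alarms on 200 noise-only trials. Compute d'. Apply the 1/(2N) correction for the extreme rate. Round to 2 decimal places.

d' = 3.96

The false-alarm rate is 0/200 = 0, so apply the 1/(2N) correction: FA → 1/(2·200) = 0.00250.
z(H) = z(0.87500) = 1.150
z(FA) = z(0.00250) = -2.807
d' = 1.150 − (-2.807) = 3.957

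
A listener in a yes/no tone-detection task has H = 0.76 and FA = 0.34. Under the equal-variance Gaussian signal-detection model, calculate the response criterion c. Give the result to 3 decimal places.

c = -0.147

Φ⁻¹(0.76) = 0.7063, Φ⁻¹(0.34) = -0.4125
c = −½·[z(H) + z(FA)] = −0.5 × (0.7063 + (-0.4125)) = -0.1469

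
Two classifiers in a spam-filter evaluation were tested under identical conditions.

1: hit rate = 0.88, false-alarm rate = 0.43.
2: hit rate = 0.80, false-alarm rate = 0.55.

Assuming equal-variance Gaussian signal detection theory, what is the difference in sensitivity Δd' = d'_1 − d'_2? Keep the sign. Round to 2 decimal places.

Δd' = 0.64

1: z(0.88) = 1.175, z(0.43) = -0.176, d' = 1.351
2: z(0.80) = 0.842, z(0.55) = 0.126, d' = 0.716
Δd' = d'_1 − d'_2 = 1.351 − 0.716 = 0.635
1 has the higher sensitivity.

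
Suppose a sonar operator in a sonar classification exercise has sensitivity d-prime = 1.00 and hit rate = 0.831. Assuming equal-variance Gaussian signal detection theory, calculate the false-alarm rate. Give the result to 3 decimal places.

false-alarm rate = 0.483

z(hit rate) = z(0.831) = 0.9581
z(FA) = z(H) − d' = 0.9581 − 1.00 = -0.0419
false-alarm rate = Φ(-0.0419) = 0.4833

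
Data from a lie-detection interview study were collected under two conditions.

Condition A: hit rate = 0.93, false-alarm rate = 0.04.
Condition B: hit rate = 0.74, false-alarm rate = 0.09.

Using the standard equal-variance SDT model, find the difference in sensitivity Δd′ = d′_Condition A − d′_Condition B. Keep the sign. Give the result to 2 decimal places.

Condition A: z(0.93) = 1.476, z(0.04) = -1.751, d' = 3.227
Condition B: z(0.74) = 0.643, z(0.09) = -1.341, d' = 1.984
Δd' = d'_Condition A − d'_Condition B = 3.227 − 1.984 = 1.243
Condition A has the higher sensitivity.

Δd′ = 1.24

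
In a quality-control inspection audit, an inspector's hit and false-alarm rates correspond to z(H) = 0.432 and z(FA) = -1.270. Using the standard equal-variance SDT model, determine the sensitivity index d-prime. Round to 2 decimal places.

d-prime = 1.70

d' = z(H) − z(FA) = 0.432 − (-1.270) = 1.702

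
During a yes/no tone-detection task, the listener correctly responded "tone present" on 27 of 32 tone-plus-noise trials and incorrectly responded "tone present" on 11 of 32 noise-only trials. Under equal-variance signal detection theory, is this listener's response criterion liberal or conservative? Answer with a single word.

liberal

z(H) = 1.010, z(FA) = -0.402
c = −½·(z(H) + z(FA)) = -0.304
c < 0 → liberal criterion (biased toward responding “yes”).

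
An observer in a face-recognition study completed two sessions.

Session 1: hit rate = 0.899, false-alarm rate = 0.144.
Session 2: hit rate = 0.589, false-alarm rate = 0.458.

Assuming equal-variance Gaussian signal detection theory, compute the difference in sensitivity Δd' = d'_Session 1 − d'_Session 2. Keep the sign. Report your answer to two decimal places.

Δd' = 2.01

Session 1: z(0.899) = 1.276, z(0.144) = -1.063, d' = 2.339
Session 2: z(0.589) = 0.225, z(0.458) = -0.105, d' = 0.330
Δd' = d'_Session 1 − d'_Session 2 = 2.339 − 0.330 = 2.009
Session 1 has the higher sensitivity.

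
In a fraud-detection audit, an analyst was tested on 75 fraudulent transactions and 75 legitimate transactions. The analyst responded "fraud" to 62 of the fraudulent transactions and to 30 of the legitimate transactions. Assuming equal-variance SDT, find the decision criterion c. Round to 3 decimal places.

c = -0.344

H = 62/75 = 0.8267
FA = 30/75 = 0.4000
Φ⁻¹(0.8267) = 0.9412, Φ⁻¹(0.4000) = -0.2533
c = −½·[z(H) + z(FA)] = −0.5 × (0.9412 + (-0.2533)) = -0.34395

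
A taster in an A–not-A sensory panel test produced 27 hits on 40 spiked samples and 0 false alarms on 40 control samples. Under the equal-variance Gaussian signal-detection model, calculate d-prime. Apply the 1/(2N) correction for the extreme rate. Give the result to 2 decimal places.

d-prime = 2.70

The false-alarm rate is 0/40 = 0, so apply the 1/(2N) correction: FA → 1/(2·40) = 0.01250.
z(H) = z(0.67500) = 0.454
z(FA) = z(0.01250) = -2.241
d' = 0.454 − (-2.241) = 2.695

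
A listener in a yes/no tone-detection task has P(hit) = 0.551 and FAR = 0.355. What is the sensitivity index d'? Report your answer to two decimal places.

z(H) = 0.128
z(FA) = -0.372
d' = z(H) − z(FA) = 0.128 − (-0.372) = 0.500

d' = 0.50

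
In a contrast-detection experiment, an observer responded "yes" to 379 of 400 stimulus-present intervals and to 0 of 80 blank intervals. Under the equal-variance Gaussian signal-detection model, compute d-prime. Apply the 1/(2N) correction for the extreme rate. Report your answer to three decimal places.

The false-alarm rate is 0/80 = 0, so apply the 1/(2N) correction: FA → 1/(2·80) = 0.00625.
z(H) = z(0.94750) = 1.6211
z(FA) = z(0.00625) = -2.4977
d' = 1.6211 − (-2.4977) = 4.1188

d-prime = 4.119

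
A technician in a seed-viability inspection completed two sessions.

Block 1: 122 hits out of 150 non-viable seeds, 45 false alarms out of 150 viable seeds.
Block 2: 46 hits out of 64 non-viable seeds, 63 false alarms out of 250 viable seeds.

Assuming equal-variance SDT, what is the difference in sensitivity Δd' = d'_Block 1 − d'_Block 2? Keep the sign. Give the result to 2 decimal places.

Block 1: z(0.8133) = 0.890, z(0.3000) = -0.524, d' = 1.414
Block 2: z(0.7188) = 0.579, z(0.2520) = -0.668, d' = 1.247
Δd' = d'_Block 1 − d'_Block 2 = 1.414 − 1.247 = 0.167
Block 1 has the higher sensitivity.

Δd' = 0.17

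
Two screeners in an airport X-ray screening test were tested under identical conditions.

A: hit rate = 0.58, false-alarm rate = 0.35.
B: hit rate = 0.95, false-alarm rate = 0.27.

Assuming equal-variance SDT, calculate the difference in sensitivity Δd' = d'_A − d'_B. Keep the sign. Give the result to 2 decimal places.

Δd' = -1.67

A: z(0.58) = 0.202, z(0.35) = -0.385, d' = 0.587
B: z(0.95) = 1.645, z(0.27) = -0.613, d' = 2.258
Δd' = d'_A − d'_B = 0.587 − 2.258 = -1.671
B has the higher sensitivity.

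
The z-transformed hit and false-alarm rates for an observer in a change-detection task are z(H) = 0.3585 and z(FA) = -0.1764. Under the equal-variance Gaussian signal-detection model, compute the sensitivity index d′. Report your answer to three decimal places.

d′ = 0.535

d' = z(H) − z(FA) = 0.3585 − (-0.1764) = 0.5349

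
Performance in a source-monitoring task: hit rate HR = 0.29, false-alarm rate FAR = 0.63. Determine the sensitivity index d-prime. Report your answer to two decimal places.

z(H) = -0.5534
z(FA) = 0.3319
d' = z(H) − z(FA) = -0.5534 − 0.3319 = -0.8853

d-prime = -0.89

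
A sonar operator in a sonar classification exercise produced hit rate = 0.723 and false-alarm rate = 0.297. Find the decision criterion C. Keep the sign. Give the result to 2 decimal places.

C = -0.03

z(H) = 0.592
z(FA) = -0.533
c = −½·[z(H) + z(FA)] = −0.5 × (0.592 + (-0.533)) = -0.0295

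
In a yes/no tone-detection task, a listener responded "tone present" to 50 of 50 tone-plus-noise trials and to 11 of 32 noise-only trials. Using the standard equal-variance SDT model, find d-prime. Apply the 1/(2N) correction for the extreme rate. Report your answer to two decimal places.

d-prime = 2.73

The hit rate is 50/50 = 1, so apply the 1/(2N) correction: H → 1 − 1/(2·50) = 0.99000.
z(H) = z(0.99000) = 2.326
z(FA) = z(0.34375) = -0.402
d' = 2.326 − (-0.402) = 2.728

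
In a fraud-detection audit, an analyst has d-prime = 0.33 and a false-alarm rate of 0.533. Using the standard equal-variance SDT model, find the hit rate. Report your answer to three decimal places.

z(false-alarm rate) = z(0.533) = 0.0828
z(H) = z(FA) + d' = 0.0828 + 0.33 = 0.4128
hit rate = Φ(0.4128) = 0.6601

hit rate = 0.660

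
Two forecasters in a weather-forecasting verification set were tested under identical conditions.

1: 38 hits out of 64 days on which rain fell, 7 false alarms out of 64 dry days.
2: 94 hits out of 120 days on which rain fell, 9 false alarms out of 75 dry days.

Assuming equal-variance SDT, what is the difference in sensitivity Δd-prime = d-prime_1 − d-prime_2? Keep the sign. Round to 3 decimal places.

1: z(0.5938) = 0.2373, z(0.1094) = -1.2297, d' = 1.4670
2: z(0.7833) = 0.7834, z(0.1200) = -1.1750, d' = 1.9584
Δd' = d'_1 − d'_2 = 1.4670 − 1.9584 = -0.4914
2 has the higher sensitivity.

Δd-prime = -0.491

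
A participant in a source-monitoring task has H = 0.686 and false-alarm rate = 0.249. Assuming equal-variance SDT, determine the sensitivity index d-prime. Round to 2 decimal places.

Φ⁻¹(0.686) = 0.485, Φ⁻¹(0.249) = -0.678
d' = z(H) − z(FA) = 0.485 − (-0.678) = 1.163

d-prime = 1.16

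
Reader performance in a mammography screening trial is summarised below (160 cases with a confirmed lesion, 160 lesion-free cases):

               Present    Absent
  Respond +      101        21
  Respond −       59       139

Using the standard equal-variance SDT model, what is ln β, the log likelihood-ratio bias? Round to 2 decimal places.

H = 101/160 = 0.6312
FA = 21/160 = 0.1313
z(H) = z(0.6312) = 0.335
z(FA) = z(0.1313) = -1.120
ln β = −½·[z(H)² − z(FA)²] = −0.5 × (0.112 − 1.254) = 0.571

ln β = 0.57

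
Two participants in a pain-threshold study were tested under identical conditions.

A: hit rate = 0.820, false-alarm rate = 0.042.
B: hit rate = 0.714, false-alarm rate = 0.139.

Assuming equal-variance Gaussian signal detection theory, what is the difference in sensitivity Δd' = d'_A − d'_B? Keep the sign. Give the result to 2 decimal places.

A: z(0.820) = 0.915, z(0.042) = -1.728, d' = 2.643
B: z(0.714) = 0.565, z(0.139) = -1.085, d' = 1.650
Δd' = d'_A − d'_B = 2.643 − 1.650 = 0.993
A has the higher sensitivity.

Δd' = 0.99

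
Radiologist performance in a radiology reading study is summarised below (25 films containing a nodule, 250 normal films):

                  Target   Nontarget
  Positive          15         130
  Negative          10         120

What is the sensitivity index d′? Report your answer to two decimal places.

d′ = 0.20

H = 15/25 = 0.6000
FA = 130/250 = 0.5200
z(H) = z(0.6000) = 0.2533
z(FA) = z(0.5200) = 0.0502
d' = z(H) − z(FA) = 0.2533 − 0.0502 = 0.2031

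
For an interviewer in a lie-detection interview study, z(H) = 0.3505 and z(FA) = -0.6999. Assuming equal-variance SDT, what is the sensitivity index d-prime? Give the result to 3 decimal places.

d' = z(H) − z(FA) = 0.3505 − (-0.6999) = 1.0504

d-prime = 1.050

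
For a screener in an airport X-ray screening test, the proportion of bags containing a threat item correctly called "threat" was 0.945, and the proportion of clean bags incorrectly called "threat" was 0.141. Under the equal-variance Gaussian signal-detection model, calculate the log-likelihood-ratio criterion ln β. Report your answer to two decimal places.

z(0.945) = 1.598, z(0.141) = -1.076
ln β = −½·[z(H)² − z(FA)²] = −0.5 × (2.554 − 1.158) = -0.698

ln β = -0.70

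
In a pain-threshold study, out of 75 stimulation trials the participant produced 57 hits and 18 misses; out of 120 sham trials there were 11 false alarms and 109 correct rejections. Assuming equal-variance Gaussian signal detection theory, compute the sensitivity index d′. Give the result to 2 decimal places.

H = 57/75 = 0.7600
FA = 11/120 = 0.0917
z(H) = 0.706
z(FA) = -1.330
d' = z(H) − z(FA) = 0.706 − (-1.330) = 2.036

d′ = 2.04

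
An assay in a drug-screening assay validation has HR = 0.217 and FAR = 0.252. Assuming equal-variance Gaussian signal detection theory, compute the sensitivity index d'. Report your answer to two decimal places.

Φ⁻¹(H) = Φ⁻¹(0.217) = -0.7824
Φ⁻¹(FA) = Φ⁻¹(0.252) = -0.6682
d' = z(H) − z(FA) = -0.7824 − (-0.6682) = -0.1142

d' = -0.11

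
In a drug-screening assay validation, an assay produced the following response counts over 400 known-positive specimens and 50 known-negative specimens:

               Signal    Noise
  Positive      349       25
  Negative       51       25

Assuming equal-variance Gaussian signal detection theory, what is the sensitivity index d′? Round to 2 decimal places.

d′ = 1.14

H = 349/400 = 0.8725
FA = 25/50 = 0.5000
Φ⁻¹(0.8725) = 1.138, Φ⁻¹(0.5000) = 0.000
d' = z(H) − z(FA) = 1.138 − 0.000 = 1.138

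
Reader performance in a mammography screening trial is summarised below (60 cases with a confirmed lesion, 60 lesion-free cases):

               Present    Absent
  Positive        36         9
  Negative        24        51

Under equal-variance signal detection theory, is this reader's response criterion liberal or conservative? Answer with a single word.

conservative

z(H) = 0.253, z(FA) = -1.036
c = −½·(z(H) + z(FA)) = 0.3915
c > 0 → conservative criterion (biased toward responding “no”).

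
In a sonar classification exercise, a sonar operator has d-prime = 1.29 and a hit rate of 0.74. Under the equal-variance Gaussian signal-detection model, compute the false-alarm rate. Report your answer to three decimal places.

z(hit rate) = z(0.74) = 0.6433
z(FA) = z(H) − d' = 0.6433 − 1.29 = -0.6467
false-alarm rate = Φ(-0.6467) = 0.2589

false-alarm rate = 0.259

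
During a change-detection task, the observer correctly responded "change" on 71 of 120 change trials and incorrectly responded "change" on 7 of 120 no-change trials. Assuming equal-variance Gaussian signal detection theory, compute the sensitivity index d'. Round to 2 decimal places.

H = 71/120 = 0.5917
FA = 7/120 = 0.0583
z(H) = 0.2319
z(FA) = -1.5692
d' = z(H) − z(FA) = 0.2319 − (-1.5692) = 1.8011

d' = 1.80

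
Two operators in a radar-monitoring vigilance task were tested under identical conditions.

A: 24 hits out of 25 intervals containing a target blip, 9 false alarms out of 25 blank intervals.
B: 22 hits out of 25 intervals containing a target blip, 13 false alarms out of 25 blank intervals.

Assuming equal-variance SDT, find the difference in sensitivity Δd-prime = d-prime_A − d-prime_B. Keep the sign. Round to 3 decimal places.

A: z(0.9600) = 1.7507, z(0.3600) = -0.3585, d' = 2.1092
B: z(0.8800) = 1.1750, z(0.5200) = 0.0502, d' = 1.1248
Δd' = d'_A − d'_B = 2.1092 − 1.1248 = 0.9844
A has the higher sensitivity.

Δd-prime = 0.984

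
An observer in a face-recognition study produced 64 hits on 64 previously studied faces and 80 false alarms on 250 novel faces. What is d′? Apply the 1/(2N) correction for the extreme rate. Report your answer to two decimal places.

d′ = 2.89

The hit rate is 64/64 = 1, so apply the 1/(2N) correction: H → 1 − 1/(2·64) = 0.99219.
z(H) = z(0.99219) = 2.418
z(FA) = z(0.32000) = -0.468
d' = 2.418 − (-0.468) = 2.886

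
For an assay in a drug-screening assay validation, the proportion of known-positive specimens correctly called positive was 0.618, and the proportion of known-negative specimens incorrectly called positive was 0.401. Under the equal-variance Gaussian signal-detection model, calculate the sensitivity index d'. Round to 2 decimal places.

d' = 0.55

z(H) = 0.300
z(FA) = -0.251
d' = z(H) − z(FA) = 0.300 − (-0.251) = 0.551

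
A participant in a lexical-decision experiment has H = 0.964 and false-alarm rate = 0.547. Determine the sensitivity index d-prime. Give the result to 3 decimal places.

z(0.964) = 1.7991, z(0.547) = 0.1181
d' = z(H) − z(FA) = 1.7991 − 0.1181 = 1.6810

d-prime = 1.681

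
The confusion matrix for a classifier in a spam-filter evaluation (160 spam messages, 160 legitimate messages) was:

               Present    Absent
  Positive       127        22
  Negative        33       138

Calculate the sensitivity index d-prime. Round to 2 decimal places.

H = 127/160 = 0.7937
FA = 22/160 = 0.1375
Φ⁻¹(0.7937) = 0.819, Φ⁻¹(0.1375) = -1.092
d' = z(H) − z(FA) = 0.819 − (-1.092) = 1.911

d-prime = 1.91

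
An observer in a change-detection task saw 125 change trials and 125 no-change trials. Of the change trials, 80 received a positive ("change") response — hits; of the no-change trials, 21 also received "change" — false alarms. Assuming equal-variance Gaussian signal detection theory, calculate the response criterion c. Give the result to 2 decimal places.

H = 80/125 = 0.6400
FA = 21/125 = 0.1680
z(0.6400) = 0.358, z(0.1680) = -0.962
c = −½·[z(H) + z(FA)] = −0.5 × (0.358 + (-0.962)) = 0.302

c = 0.30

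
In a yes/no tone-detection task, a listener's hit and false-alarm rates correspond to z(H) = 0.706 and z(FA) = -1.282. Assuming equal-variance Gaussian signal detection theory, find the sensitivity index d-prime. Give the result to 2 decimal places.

d' = z(H) − z(FA) = 0.706 − (-1.282) = 1.988

d-prime = 1.99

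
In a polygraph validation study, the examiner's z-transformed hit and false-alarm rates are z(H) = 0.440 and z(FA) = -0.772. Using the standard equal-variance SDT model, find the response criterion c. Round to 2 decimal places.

c = 0.17

c = −½·[z(H) + z(FA)] = −½·(0.440 + (-0.772)) = 0.166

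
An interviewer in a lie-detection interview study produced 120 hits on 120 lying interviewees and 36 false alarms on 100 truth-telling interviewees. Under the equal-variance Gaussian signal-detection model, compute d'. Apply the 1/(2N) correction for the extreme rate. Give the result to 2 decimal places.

The hit rate is 120/120 = 1, so apply the 1/(2N) correction: H → 1 − 1/(2·120) = 0.99583.
z(H) = z(0.99583) = 2.638
z(FA) = z(0.36000) = -0.358
d' = 2.638 − (-0.358) = 2.996

d' = 3.00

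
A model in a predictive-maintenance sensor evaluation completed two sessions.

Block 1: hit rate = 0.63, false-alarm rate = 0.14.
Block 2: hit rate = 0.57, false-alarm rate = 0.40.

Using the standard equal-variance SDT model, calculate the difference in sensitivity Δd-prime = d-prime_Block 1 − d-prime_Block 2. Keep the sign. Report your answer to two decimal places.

Block 1: z(0.63) = 0.332, z(0.14) = -1.080, d' = 1.412
Block 2: z(0.57) = 0.176, z(0.40) = -0.253, d' = 0.429
Δd' = d'_Block 1 − d'_Block 2 = 1.412 − 0.429 = 0.983
Block 1 has the higher sensitivity.

Δd-prime = 0.98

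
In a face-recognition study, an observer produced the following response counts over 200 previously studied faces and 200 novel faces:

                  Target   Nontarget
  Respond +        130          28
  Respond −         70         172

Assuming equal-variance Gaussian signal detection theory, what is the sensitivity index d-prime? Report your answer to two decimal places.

H = 130/200 = 0.6500
FA = 28/200 = 0.1400
z(H) = 0.3853
z(FA) = -1.0803
d' = z(H) − z(FA) = 0.3853 − (-1.0803) = 1.4656

d-prime = 1.47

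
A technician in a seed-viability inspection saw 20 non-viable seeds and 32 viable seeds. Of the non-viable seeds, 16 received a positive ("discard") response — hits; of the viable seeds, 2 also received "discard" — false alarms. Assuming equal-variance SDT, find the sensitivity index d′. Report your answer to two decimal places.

d′ = 2.38

H = 16/20 = 0.8000
FA = 2/32 = 0.0625
Φ⁻¹(0.8000) = 0.8416, Φ⁻¹(0.0625) = -1.5341
d' = z(H) − z(FA) = 0.8416 − (-1.5341) = 2.3757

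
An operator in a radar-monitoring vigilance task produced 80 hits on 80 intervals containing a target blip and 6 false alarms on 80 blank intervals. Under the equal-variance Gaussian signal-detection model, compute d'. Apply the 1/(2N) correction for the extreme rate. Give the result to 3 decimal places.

d' = 3.937

The hit rate is 80/80 = 1, so apply the 1/(2N) correction: H → 1 − 1/(2·80) = 0.99375.
z(H) = z(0.99375) = 2.4977
z(FA) = z(0.07500) = -1.4395
d' = 2.4977 − (-1.4395) = 3.9372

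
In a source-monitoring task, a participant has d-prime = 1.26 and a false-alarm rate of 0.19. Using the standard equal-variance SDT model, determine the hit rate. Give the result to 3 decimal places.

hit rate = 0.649

z(false-alarm rate) = z(0.19) = -0.8779
z(H) = z(FA) + d' = -0.8779 + 1.26 = 0.3821
hit rate = Φ(0.3821) = 0.6488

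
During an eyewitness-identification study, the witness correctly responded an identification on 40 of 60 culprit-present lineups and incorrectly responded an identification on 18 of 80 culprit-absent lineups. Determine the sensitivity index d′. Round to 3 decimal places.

d′ = 1.186

H = 40/60 = 0.6667
FA = 18/80 = 0.2250
z(H) = 0.4308
z(FA) = -0.7554
d' = z(H) − z(FA) = 0.4308 − (-0.7554) = 1.1862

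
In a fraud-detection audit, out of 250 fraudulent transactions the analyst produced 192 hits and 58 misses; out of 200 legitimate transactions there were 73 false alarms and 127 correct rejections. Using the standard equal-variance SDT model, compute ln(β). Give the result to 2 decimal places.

H = 192/250 = 0.7680
FA = 73/200 = 0.3650
z(0.7680) = 0.732, z(0.3650) = -0.345
ln β = −½·[z(H)² − z(FA)²] = −0.5 × (0.536 − 0.119) = -0.2085

ln β = -0.21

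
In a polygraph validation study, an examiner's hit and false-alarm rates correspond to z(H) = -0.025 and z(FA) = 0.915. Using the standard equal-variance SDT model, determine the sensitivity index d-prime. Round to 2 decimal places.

d' = z(H) − z(FA) = -0.025 − 0.915 = -0.940

d-prime = -0.94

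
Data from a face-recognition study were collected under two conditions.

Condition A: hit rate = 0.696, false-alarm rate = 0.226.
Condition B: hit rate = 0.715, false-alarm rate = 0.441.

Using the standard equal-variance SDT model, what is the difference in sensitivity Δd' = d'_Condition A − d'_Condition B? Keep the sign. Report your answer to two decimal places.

Condition A: z(0.696) = 0.513, z(0.226) = -0.752, d' = 1.265
Condition B: z(0.715) = 0.568, z(0.441) = -0.148, d' = 0.716
Δd' = d'_Condition A − d'_Condition B = 1.265 − 0.716 = 0.549
Condition A has the higher sensitivity.

Δd' = 0.55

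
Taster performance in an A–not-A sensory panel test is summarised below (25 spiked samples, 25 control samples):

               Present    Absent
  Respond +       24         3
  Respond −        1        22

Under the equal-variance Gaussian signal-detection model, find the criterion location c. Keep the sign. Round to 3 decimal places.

H = 24/25 = 0.9600
FA = 3/25 = 0.1200
z(H) = 1.7507
z(FA) = -1.1750
c = −½·[z(H) + z(FA)] = −0.5 × (1.7507 + (-1.1750)) = -0.28785

c = -0.288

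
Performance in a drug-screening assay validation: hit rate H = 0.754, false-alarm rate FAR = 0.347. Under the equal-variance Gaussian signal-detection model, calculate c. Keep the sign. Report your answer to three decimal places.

z(H) = z(0.754) = 0.6871
z(FA) = z(0.347) = -0.3934
c = −½·[z(H) + z(FA)] = −0.5 × (0.6871 + (-0.3934)) = -0.14685
c < 0: the assay has a liberal response bias.

c = -0.147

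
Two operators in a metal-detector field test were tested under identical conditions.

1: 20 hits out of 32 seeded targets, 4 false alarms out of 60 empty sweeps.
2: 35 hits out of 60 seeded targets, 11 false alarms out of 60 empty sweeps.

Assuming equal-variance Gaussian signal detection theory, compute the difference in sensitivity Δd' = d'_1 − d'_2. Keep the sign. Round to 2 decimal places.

1: z(0.6250) = 0.319, z(0.0667) = -1.501, d' = 1.820
2: z(0.5833) = 0.210, z(0.1833) = -0.903, d' = 1.113
Δd' = d'_1 − d'_2 = 1.820 − 1.113 = 0.707
1 has the higher sensitivity.

Δd' = 0.71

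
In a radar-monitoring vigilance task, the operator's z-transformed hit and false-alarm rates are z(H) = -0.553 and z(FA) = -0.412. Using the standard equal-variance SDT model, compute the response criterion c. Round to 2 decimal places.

c = −½·[z(H) + z(FA)] = −½·(-0.553 + (-0.412)) = 0.4825
c > 0: the operator has a conservative response bias.

c = 0.48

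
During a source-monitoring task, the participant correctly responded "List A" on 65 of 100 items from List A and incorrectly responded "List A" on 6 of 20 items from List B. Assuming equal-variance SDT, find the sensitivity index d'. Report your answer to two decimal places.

H = 65/100 = 0.6500
FA = 6/20 = 0.3000
Φ⁻¹(0.6500) = 0.3853, Φ⁻¹(0.3000) = -0.5244
d' = z(H) − z(FA) = 0.3853 − (-0.5244) = 0.9097

d' = 0.91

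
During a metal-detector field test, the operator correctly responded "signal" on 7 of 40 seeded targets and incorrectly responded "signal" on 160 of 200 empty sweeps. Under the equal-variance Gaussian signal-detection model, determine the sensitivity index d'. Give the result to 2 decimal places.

d' = -1.78

H = 7/40 = 0.1750
FA = 160/200 = 0.8000
Φ⁻¹(H) = Φ⁻¹(0.1750) = -0.935
Φ⁻¹(FA) = Φ⁻¹(0.8000) = 0.842
d' = z(H) − z(FA) = -0.935 − 0.842 = -1.777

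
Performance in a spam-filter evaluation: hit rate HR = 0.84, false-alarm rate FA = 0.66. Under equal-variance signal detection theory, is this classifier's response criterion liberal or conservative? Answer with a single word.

z(H) = 0.994, z(FA) = 0.412
c = −½·(z(H) + z(FA)) = -0.703
c < 0 → liberal criterion (biased toward responding “yes”).

liberal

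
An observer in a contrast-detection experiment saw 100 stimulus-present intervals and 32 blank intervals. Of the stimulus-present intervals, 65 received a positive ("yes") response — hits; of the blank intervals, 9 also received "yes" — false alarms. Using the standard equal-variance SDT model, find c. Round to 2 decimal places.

c = 0.10

H = 65/100 = 0.6500
FA = 9/32 = 0.2812
Φ⁻¹(H) = Φ⁻¹(0.6500) = 0.385
Φ⁻¹(FA) = Φ⁻¹(0.2812) = -0.579
c = −½·[z(H) + z(FA)] = −0.5 × (0.385 + (-0.579)) = 0.097
c > 0: the observer has a conservative response bias.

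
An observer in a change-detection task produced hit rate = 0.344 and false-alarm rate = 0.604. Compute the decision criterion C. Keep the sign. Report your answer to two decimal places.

z(0.344) = -0.402, z(0.604) = 0.264
c = −½·[z(H) + z(FA)] = −0.5 × (-0.402 + 0.264) = 0.069

C = 0.07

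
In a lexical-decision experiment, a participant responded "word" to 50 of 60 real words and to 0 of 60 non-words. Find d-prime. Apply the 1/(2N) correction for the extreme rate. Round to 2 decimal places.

The false-alarm rate is 0/60 = 0, so apply the 1/(2N) correction: FA → 1/(2·60) = 0.00833.
z(H) = z(0.83333) = 0.967
z(FA) = z(0.00833) = -2.394
d' = 0.967 − (-2.394) = 3.361

d-prime = 3.36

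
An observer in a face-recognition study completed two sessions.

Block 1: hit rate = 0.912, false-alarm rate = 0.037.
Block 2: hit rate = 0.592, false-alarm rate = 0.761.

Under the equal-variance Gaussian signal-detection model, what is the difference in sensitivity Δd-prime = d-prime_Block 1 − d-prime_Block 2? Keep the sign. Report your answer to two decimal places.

Block 1: z(0.912) = 1.353, z(0.037) = -1.787, d' = 3.140
Block 2: z(0.592) = 0.233, z(0.761) = 0.710, d' = -0.477
Δd' = d'_Block 1 − d'_Block 2 = 3.140 − (-0.477) = 3.617
Block 1 has the higher sensitivity.

Δd-prime = 3.62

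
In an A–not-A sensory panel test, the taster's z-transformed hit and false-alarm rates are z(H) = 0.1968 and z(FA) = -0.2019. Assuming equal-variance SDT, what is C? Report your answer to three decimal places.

C = 0.003

c = −½·[z(H) + z(FA)] = −½·(0.1968 + (-0.2019)) = 0.00255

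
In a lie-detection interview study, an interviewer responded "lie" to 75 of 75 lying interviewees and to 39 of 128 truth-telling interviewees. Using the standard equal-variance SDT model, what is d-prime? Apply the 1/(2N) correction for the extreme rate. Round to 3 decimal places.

The hit rate is 75/75 = 1, so apply the 1/(2N) correction: H → 1 − 1/(2·75) = 0.99333.
z(H) = z(0.99333) = 2.4746
z(FA) = z(0.30469) = -0.5110
d' = 2.4746 − (-0.5110) = 2.9856

d-prime = 2.986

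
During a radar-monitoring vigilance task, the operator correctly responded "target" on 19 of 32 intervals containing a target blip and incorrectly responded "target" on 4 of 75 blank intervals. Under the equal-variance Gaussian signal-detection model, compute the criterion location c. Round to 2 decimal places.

c = 0.69

H = 19/32 = 0.5938
FA = 4/75 = 0.0533
z(H) = z(0.5938) = 0.2373
z(FA) = z(0.0533) = -1.6137
c = −½·[z(H) + z(FA)] = −0.5 × (0.2373 + (-1.6137)) = 0.6882
c > 0: the operator has a conservative response bias.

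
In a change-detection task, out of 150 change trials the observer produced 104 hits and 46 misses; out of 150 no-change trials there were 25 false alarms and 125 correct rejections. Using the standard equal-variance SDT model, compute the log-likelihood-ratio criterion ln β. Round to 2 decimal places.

H = 104/150 = 0.6933
FA = 25/150 = 0.1667
z(0.6933) = 0.505, z(0.1667) = -0.967
ln β = −½·[z(H)² − z(FA)²] = −0.5 × (0.255 − 0.935) = 0.340

ln β = 0.34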